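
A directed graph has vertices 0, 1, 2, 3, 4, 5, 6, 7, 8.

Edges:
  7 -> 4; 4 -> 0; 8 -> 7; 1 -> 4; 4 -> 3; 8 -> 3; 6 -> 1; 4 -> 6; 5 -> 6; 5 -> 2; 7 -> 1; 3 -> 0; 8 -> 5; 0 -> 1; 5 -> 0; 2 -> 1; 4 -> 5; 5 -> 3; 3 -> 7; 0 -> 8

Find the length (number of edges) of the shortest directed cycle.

3

For each vertex v, BFS finds the shortest path from v back to v.
The shortest such closed walk is 8 → 5 → 0 → 8, length 3.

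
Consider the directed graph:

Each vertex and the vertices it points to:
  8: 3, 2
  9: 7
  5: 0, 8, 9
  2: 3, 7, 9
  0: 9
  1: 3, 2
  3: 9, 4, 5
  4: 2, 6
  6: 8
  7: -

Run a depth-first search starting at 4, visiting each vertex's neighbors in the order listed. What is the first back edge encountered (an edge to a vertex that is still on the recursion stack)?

DFS from 4 (visiting each vertex's neighbors in the order listed); mark gray on enter, black on exit:
4 gray
  2 gray
    3 gray
      9 gray
        7 gray
        7 black
      9 black
      3→4: 4 is gray → back edge
First back edge: 3 → 4.

3->4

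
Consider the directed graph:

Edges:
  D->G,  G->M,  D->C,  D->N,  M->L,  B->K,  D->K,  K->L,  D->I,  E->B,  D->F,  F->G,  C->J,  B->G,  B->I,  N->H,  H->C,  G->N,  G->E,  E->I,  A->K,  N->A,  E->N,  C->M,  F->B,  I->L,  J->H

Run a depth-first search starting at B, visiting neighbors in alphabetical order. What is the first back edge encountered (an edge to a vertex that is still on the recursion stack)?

DFS from B (visiting neighbors in alphabetical order); mark gray on enter, black on exit:
B gray
  G gray
    E gray
      E→B: B is gray → back edge
First back edge: E → B.

E->B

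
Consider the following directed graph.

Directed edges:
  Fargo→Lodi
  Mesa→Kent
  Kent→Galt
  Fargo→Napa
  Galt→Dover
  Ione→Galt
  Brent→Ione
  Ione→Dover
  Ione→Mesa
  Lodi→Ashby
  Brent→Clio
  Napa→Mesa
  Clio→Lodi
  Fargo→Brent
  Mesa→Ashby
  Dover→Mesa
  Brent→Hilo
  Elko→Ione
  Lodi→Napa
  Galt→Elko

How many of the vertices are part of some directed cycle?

A vertex is on a directed cycle iff it belongs to a strongly connected component of size ≥ 2 (or has a self-loop).
The vertices on cycles are {Elko, Galt, Ione, Kent, Mesa, Dover} — 6 in total.

6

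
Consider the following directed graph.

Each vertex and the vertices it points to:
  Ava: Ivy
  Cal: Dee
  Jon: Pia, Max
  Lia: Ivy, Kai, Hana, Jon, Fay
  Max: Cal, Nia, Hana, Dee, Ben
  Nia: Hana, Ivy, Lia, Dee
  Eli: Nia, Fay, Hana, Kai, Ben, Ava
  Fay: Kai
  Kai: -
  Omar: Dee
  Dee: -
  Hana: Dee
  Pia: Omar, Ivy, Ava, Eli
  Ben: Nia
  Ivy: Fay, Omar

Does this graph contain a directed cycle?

DFS with white/gray/black marking, starting from Ava:
Ava gray
  Ivy gray
    Fay gray
      Kai gray
      Kai black
    Fay black
    Omar gray
      Dee gray
      Dee black
    Omar black
  Ivy black
Ava black
Cal gray
  Cal→Dee: Dee black — skip
Cal black
Jon gray
  Pia gray
    Pia→Omar: Omar black — skip
    Pia→Ivy: Ivy black — skip
    Pia→Ava: Ava black — skip
    Eli gray
      Nia gray
        Hana gray
          Hana→Dee: Dee black — skip
        Hana black
        Nia→Ivy: Ivy black — skip
        Lia gray
          Lia→Ivy: Ivy black — skip
          Lia→Kai: Kai black — skip
          Lia→Hana: Hana black — skip
          Lia→Jon: Jon is gray → back edge
Back edge found, so a cycle exists: Jon → Pia → Eli → Nia → Lia → Jon.

Yes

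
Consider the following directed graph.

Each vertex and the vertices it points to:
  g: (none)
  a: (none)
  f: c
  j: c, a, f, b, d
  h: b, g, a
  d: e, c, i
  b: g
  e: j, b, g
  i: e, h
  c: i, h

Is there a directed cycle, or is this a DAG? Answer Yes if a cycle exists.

DFS with white/gray/black marking, starting from g:
g gray
g black
a gray
a black
f gray
  c gray
    i gray
      e gray
        j gray
          j→c: c is gray → back edge
Back edge found, so a cycle exists: c → i → e → j → c.

Yes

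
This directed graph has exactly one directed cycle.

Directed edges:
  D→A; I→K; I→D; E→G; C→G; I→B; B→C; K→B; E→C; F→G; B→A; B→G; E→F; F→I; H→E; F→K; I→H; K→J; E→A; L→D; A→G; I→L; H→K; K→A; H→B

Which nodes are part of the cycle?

DFS with gray/black marking from H:
H gray
  B gray
    G gray
    G black
    A gray
      A→G: G black — skip
    A black
    C gray
      C→G: G black — skip
    C black
  B black
  K gray
    K→A: A black — skip
    J gray
    J black
    K→B: B black — skip
  K black
  E gray
    F gray
      I gray
        I→B: B black — skip
        I→K: K black — skip
        I→H: H is gray → back edge
Back edge closes the cycle H → E → F → I → H; its vertices are {E, F, H, I}.

E, F, H, I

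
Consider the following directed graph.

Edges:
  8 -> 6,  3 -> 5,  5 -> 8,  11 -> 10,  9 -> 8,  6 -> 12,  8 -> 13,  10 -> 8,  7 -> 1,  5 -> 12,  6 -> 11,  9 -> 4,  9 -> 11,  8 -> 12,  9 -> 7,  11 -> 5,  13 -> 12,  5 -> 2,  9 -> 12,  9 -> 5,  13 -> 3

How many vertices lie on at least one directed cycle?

A vertex is on a directed cycle iff it belongs to a strongly connected component of size ≥ 2 (or has a self-loop).
The vertices on cycles are {3, 5, 6, 8, 10, 11, 13} — 7 in total.

7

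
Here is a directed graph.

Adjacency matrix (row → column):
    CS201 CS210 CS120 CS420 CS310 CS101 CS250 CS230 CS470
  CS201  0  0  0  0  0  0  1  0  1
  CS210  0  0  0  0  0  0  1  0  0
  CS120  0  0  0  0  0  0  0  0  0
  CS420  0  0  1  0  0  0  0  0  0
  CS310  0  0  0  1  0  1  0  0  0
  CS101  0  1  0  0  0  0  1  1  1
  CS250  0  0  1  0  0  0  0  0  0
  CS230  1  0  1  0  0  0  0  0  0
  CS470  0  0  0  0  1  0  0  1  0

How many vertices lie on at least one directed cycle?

5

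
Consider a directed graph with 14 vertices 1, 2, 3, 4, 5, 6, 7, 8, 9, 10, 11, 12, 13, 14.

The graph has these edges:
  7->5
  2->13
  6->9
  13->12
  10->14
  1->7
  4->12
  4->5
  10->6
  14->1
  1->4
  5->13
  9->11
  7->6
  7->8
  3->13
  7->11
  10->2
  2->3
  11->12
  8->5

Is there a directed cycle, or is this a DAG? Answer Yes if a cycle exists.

No

DFS with white/gray/black marking, starting from 6:
6 gray
  9 gray
    11 gray
      12 gray
      12 black
    11 black
  9 black
6 black
1 gray
  4 gray
    4→12: 12 black — skip
    5 gray
      13 gray
        13→12: 12 black — skip
      13 black
    5 black
  4 black
  7 gray
    8 gray
      8→5: 5 black — skip
    8 black
    7→11: 11 black — skip
    7→6: 6 black — skip
    7→5: 5 black — skip
  7 black
1 black
2 gray
  2→13: 13 black — skip
  3 gray
    3→13: 13 black — skip
  3 black
2 black
10 gray
  14 gray
    14→1: 1 black — skip
  14 black
  10→2: 2 black — skip
  10→6: 6 black — skip
10 black
Every edge goes to a white or black vertex — no back edge, so the graph is acyclic.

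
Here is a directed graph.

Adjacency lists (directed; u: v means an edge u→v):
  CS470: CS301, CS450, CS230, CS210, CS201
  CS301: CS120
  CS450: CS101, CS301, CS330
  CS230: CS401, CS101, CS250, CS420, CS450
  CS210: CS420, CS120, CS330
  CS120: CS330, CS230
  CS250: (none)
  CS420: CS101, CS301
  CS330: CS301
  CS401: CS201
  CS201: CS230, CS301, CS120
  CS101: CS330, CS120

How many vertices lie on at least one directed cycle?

9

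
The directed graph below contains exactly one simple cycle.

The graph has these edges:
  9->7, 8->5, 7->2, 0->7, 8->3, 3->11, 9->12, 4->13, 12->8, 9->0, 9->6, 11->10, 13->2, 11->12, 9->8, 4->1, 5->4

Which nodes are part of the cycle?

3, 8, 11, 12

DFS with gray/black marking from 8:
8 gray
  5 gray
    4 gray
      13 gray
        2 gray
        2 black
      13 black
      1 gray
      1 black
    4 black
  5 black
  3 gray
    11 gray
      10 gray
      10 black
      12 gray
        12→8: 8 is gray → back edge
Back edge closes the cycle 8 → 3 → 11 → 12 → 8; its vertices are {3, 8, 11, 12}.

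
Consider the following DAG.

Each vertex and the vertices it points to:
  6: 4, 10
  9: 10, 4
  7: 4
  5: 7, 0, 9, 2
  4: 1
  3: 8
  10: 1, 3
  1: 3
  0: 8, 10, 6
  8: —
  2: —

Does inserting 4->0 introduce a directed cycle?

Yes

Adding 4→0 creates a cycle iff 0 can already reach 4.
Path from 0: 0 → 6 → 4.
So 0 → … → 4 → 0 is a cycle.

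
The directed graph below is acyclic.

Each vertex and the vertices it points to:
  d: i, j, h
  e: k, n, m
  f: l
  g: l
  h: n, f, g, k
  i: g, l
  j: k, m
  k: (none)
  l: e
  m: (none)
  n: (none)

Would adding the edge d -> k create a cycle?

Adding d→k creates a cycle iff k can already reach d.
Explore from k: no path reaches d. The graph stays acyclic.

No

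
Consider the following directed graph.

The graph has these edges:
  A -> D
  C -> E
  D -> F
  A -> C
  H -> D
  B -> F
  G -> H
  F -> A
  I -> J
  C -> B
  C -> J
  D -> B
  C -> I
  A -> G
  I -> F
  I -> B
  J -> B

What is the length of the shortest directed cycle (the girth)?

3

For each vertex v, BFS finds the shortest path from v back to v.
The shortest such closed walk is A → D → F → A, length 3.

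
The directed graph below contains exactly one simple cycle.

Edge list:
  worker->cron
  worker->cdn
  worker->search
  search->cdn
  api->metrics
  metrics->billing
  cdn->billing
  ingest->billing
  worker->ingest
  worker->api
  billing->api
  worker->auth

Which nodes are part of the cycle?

DFS with gray/black marking from api:
api gray
  metrics gray
    billing gray
      billing→api: api is gray → back edge
Back edge closes the cycle api → metrics → billing → api; its vertices are {api, billing, metrics}.

api, billing, metrics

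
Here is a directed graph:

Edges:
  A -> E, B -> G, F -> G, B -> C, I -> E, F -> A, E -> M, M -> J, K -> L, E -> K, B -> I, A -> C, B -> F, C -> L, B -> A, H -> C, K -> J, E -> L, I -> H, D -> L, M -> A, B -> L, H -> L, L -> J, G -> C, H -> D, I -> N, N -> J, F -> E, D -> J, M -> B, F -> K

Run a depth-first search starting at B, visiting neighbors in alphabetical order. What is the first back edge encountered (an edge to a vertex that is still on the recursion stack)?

DFS from B (visiting neighbors in alphabetical order); mark gray on enter, black on exit:
B gray
  A gray
    C gray
      L gray
        J gray
        J black
      L black
    C black
    E gray
      K gray
        K→J: J black — skip
        K→L: L black — skip
      K black
      E→L: L black — skip
      M gray
        M→A: A is gray → back edge
First back edge: M → A.

M->A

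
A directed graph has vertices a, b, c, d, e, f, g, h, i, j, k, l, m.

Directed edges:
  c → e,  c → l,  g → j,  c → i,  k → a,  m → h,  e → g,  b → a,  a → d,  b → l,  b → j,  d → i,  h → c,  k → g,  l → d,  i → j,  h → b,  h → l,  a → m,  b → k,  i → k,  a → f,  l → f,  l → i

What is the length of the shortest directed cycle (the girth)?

For each vertex v, BFS finds the shortest path from v back to v.
The shortest such closed walk is h → b → a → m → h, length 4.

4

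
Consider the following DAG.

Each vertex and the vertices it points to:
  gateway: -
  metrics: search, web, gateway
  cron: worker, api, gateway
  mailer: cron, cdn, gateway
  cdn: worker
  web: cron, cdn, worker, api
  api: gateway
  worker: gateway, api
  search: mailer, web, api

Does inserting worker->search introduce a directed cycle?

Yes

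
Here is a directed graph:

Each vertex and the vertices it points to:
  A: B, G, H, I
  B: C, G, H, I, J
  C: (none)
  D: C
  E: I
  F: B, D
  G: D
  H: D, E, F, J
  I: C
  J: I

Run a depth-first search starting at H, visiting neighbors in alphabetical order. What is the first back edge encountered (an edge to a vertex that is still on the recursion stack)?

B→H

DFS from H (visiting neighbors in alphabetical order); mark gray on enter, black on exit:
H gray
  D gray
    C gray
    C black
  D black
  E gray
    I gray
      I→C: C black — skip
    I black
  E black
  F gray
    B gray
      B→C: C black — skip
      G gray
        G→D: D black — skip
      G black
      B→H: H is gray → back edge
First back edge: B → H.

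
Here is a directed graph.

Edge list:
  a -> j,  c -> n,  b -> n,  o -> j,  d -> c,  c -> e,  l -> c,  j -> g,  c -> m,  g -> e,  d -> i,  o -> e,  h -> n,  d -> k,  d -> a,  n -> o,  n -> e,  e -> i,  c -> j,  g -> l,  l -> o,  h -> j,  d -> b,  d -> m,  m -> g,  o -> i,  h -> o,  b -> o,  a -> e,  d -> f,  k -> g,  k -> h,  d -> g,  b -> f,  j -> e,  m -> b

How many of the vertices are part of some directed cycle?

8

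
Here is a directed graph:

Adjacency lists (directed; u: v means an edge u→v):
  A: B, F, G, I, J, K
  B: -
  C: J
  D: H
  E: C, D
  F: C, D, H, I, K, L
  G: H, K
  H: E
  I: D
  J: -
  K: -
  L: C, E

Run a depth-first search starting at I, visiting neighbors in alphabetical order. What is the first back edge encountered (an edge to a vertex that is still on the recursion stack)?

E→D

DFS from I (visiting neighbors in alphabetical order); mark gray on enter, black on exit:
I gray
  D gray
    H gray
      E gray
        C gray
          J gray
          J black
        C black
        E→D: D is gray → back edge
First back edge: E → D.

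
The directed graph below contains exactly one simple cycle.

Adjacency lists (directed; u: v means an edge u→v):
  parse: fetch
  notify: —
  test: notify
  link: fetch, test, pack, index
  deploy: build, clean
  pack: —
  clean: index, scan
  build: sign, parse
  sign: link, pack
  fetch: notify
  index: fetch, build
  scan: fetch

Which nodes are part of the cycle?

link, sign, build, index

DFS with gray/black marking from build:
build gray
  sign gray
    link gray
      fetch gray
        notify gray
        notify black
      fetch black
      test gray
        test→notify: notify black — skip
      test black
      pack gray
      pack black
      index gray
        index→fetch: fetch black — skip
        index→build: build is gray → back edge
Back edge closes the cycle build → sign → link → index → build; its vertices are {link, sign, build, index}.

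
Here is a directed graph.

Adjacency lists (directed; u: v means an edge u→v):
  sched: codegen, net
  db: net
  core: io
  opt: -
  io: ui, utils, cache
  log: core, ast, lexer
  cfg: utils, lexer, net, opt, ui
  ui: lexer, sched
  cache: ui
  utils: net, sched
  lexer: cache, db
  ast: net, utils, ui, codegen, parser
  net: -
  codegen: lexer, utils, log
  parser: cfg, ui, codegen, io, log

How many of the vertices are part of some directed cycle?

12

A vertex is on a directed cycle iff it belongs to a strongly connected component of size ≥ 2 (or has a self-loop).
The vertices on cycles are {io, ui, ast, cfg, log, core, cache, lexer, sched, utils, parser, codegen} — 12 in total.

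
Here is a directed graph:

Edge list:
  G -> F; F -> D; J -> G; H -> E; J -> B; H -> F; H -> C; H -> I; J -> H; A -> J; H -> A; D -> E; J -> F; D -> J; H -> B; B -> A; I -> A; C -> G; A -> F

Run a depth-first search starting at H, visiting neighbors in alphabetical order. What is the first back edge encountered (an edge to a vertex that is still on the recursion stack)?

B→A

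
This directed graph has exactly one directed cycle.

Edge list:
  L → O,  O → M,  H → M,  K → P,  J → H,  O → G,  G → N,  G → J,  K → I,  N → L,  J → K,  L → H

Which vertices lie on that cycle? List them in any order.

DFS with gray/black marking from O:
O gray
  G gray
    J gray
      K gray
        P gray
        P black
        I gray
        I black
      K black
      H gray
        M gray
        M black
      H black
    J black
    N gray
      L gray
        L→O: O is gray → back edge
Back edge closes the cycle O → G → N → L → O; its vertices are {G, L, N, O}.

G, L, N, O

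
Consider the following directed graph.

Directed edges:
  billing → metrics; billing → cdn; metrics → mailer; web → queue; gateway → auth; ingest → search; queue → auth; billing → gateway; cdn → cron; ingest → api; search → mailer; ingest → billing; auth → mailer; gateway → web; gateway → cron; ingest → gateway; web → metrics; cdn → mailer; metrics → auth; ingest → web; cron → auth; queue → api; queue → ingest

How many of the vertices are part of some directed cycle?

A vertex is on a directed cycle iff it belongs to a strongly connected component of size ≥ 2 (or has a self-loop).
The vertices on cycles are {web, queue, ingest, billing, gateway} — 5 in total.

5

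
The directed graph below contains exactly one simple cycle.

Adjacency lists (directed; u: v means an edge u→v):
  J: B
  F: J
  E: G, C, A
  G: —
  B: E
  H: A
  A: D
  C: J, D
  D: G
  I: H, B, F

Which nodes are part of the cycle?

B, C, E, J

DFS with gray/black marking from B:
B gray
  E gray
    G gray
    G black
    C gray
      J gray
        J→B: B is gray → back edge
Back edge closes the cycle B → E → C → J → B; its vertices are {B, C, E, J}.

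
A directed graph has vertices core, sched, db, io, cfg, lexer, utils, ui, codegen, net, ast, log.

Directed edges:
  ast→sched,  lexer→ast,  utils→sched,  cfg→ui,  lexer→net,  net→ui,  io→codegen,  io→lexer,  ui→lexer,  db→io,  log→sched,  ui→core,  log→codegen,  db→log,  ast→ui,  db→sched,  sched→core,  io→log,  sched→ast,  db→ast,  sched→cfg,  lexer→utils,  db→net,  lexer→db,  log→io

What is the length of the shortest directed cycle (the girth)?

For each vertex v, BFS finds the shortest path from v back to v.
The shortest such closed walk is io → log → io, length 2.

2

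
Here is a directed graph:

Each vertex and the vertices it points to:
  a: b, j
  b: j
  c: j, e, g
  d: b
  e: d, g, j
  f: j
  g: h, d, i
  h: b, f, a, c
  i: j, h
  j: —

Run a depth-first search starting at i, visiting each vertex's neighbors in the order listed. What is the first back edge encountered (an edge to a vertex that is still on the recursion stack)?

g->h

DFS from i (visiting each vertex's neighbors in the order listed); mark gray on enter, black on exit:
i gray
  j gray
  j black
  h gray
    b gray
      b→j: j black — skip
    b black
    f gray
      f→j: j black — skip
    f black
    a gray
      a→b: b black — skip
      a→j: j black — skip
    a black
    c gray
      c→j: j black — skip
      e gray
        d gray
          d→b: b black — skip
        d black
        g gray
          g→h: h is gray → back edge
First back edge: g → h.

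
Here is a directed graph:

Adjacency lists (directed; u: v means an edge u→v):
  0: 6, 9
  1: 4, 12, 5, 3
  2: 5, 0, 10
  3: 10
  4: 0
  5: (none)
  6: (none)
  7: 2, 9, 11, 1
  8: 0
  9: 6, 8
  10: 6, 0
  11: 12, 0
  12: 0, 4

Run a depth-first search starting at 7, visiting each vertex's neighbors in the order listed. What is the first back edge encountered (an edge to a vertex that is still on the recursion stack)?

8->0

DFS from 7 (visiting each vertex's neighbors in the order listed); mark gray on enter, black on exit:
7 gray
  2 gray
    5 gray
    5 black
    0 gray
      6 gray
      6 black
      9 gray
        9→6: 6 black — skip
        8 gray
          8→0: 0 is gray → back edge
First back edge: 8 → 0.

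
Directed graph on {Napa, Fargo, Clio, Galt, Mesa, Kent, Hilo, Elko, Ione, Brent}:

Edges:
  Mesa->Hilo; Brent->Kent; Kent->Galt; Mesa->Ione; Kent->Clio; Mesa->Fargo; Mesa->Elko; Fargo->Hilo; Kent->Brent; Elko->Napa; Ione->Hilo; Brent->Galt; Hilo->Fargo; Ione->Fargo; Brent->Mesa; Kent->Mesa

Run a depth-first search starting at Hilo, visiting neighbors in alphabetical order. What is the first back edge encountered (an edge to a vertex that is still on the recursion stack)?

DFS from Hilo (visiting neighbors in alphabetical order); mark gray on enter, black on exit:
Hilo gray
  Fargo gray
    Fargo→Hilo: Hilo is gray → back edge
First back edge: Fargo → Hilo.

Fargo->Hilo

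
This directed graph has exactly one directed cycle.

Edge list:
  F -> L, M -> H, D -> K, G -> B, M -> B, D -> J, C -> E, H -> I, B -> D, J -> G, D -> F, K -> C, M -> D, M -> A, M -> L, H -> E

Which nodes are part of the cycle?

B, D, G, J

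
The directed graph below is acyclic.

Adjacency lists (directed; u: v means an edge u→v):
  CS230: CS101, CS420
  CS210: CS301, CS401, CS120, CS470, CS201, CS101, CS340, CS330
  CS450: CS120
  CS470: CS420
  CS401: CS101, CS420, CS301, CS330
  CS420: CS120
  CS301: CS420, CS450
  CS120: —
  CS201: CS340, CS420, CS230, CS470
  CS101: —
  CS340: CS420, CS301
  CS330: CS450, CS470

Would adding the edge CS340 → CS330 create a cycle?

No

Adding CS340→CS330 creates a cycle iff CS330 can already reach CS340.
Explore from CS330: no path reaches CS340. The graph stays acyclic.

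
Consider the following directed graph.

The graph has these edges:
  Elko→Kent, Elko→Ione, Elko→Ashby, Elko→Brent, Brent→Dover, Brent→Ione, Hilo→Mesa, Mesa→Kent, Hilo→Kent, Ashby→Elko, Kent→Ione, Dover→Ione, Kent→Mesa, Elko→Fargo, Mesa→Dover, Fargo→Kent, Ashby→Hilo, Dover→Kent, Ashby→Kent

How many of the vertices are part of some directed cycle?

A vertex is on a directed cycle iff it belongs to a strongly connected component of size ≥ 2 (or has a self-loop).
The vertices on cycles are {Elko, Kent, Mesa, Ashby, Dover} — 5 in total.

5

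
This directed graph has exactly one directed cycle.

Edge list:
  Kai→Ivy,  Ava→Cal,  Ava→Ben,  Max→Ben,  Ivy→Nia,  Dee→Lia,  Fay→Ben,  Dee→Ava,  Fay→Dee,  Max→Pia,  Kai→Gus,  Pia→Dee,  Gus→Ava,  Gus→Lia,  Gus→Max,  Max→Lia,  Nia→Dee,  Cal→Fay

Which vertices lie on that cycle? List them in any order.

Ava, Cal, Dee, Fay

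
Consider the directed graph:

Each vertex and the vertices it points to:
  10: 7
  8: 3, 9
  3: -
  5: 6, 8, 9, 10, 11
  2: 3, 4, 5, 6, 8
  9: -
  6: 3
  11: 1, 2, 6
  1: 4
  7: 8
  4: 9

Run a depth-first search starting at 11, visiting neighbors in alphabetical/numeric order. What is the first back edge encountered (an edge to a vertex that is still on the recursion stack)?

5→11

DFS from 11 (visiting neighbors in alphabetical/numeric order); mark gray on enter, black on exit:
11 gray
  1 gray
    4 gray
      9 gray
      9 black
    4 black
  1 black
  2 gray
    3 gray
    3 black
    2→4: 4 black — skip
    5 gray
      6 gray
        6→3: 3 black — skip
      6 black
      8 gray
        8→3: 3 black — skip
        8→9: 9 black — skip
      8 black
      5→9: 9 black — skip
      10 gray
        7 gray
          7→8: 8 black — skip
        7 black
      10 black
      5→11: 11 is gray → back edge
First back edge: 5 → 11.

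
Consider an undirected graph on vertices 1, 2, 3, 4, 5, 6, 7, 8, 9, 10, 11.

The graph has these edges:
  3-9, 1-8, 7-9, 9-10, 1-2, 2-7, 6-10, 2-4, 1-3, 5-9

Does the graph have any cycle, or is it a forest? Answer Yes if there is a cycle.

DFS, tracking each vertex's parent; an edge to a visited non-parent vertex closes a cycle.
Start from 8:
visit 8 (parent –)
  visit 1 (parent 8)
    1–8: parent, skip
    visit 2 (parent 1)
      visit 4 (parent 2)
        4–2: parent, skip
      2–1: parent, skip
      visit 7 (parent 2)
        visit 9 (parent 7)
          visit 5 (parent 9)
            5–9: parent, skip
          9–7: parent, skip
          visit 3 (parent 9)
            3–9: parent, skip
            3–1: 1 visited and ≠ parent → cycle
Cycle: 1 – 2 – 7 – 9 – 3 – 1.

Yes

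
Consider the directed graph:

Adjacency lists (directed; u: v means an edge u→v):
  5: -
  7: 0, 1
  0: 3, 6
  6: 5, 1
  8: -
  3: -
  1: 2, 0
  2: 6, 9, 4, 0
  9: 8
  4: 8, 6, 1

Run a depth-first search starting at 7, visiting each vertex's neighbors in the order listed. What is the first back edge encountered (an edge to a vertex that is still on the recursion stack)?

DFS from 7 (visiting each vertex's neighbors in the order listed); mark gray on enter, black on exit:
7 gray
  0 gray
    3 gray
    3 black
    6 gray
      5 gray
      5 black
      1 gray
        2 gray
          2→6: 6 is gray → back edge
First back edge: 2 → 6.

2->6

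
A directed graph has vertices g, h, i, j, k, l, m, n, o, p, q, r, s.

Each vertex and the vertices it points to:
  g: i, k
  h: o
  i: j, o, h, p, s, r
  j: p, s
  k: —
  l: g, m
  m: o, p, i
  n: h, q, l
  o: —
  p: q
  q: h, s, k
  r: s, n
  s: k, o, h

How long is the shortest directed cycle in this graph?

5

For each vertex v, BFS finds the shortest path from v back to v.
The shortest such closed walk is l → m → i → r → n → l, length 5.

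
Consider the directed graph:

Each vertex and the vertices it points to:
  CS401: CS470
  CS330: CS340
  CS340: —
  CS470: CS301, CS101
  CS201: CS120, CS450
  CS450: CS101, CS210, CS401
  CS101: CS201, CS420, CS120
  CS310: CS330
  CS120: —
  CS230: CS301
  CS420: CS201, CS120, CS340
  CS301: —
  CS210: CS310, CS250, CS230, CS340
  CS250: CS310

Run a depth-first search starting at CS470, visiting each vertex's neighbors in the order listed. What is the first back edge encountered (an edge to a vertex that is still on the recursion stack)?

CS450->CS101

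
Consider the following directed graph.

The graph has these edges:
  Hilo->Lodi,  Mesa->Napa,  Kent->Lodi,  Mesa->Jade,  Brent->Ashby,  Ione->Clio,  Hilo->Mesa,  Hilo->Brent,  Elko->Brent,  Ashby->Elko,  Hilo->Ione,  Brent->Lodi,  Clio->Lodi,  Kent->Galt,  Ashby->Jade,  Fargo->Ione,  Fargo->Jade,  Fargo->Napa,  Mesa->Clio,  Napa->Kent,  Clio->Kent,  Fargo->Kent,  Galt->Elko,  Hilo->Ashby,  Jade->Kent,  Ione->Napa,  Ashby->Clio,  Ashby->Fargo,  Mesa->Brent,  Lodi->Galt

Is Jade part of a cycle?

Jade is on a cycle iff Jade can reach itself via ≥1 edge.
Jade → Kent → Galt → Elko → Brent → Ashby → Jade — yes.

Yes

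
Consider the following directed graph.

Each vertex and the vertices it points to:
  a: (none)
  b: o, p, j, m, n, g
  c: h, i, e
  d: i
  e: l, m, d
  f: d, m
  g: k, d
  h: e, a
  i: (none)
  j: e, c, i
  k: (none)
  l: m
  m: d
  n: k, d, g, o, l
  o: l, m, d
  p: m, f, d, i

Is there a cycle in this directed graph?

No

DFS with white/gray/black marking, starting from c:
c gray
  h gray
    e gray
      l gray
        m gray
          d gray
            i gray
            i black
          d black
        m black
      l black
      e→m: m black — skip
      e→d: d black — skip
    e black
    a gray
    a black
  h black
  c→i: i black — skip
  c→e: e black — skip
c black
b gray
  o gray
    o→l: l black — skip
    o→m: m black — skip
    o→d: d black — skip
  o black
  p gray
    p→m: m black — skip
    f gray
      f→d: d black — skip
      f→m: m black — skip
    f black
    p→d: d black — skip
    p→i: i black — skip
  p black
  j gray
    j→e: e black — skip
    j→c: c black — skip
    j→i: i black — skip
  j black
  b→m: m black — skip
  n gray
    k gray
    k black
    n→d: d black — skip
    g gray
      g→k: k black — skip
      g→d: d black — skip
    g black
    n→o: o black — skip
    n→l: l black — skip
  n black
  b→g: g black — skip
b black
Every edge goes to a white or black vertex — no back edge, so the graph is acyclic.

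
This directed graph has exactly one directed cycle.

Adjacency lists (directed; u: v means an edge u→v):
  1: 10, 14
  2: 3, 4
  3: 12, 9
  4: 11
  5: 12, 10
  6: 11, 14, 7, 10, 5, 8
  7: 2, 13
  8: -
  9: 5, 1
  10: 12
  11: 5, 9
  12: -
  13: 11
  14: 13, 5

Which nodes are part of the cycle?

1, 9, 11, 13, 14

DFS with gray/black marking from 14:
14 gray
  13 gray
    11 gray
      5 gray
        12 gray
        12 black
        10 gray
          10→12: 12 black — skip
        10 black
      5 black
      9 gray
        9→5: 5 black — skip
        1 gray
          1→10: 10 black — skip
          1→14: 14 is gray → back edge
Back edge closes the cycle 14 → 13 → 11 → 9 → 1 → 14; its vertices are {1, 9, 11, 13, 14}.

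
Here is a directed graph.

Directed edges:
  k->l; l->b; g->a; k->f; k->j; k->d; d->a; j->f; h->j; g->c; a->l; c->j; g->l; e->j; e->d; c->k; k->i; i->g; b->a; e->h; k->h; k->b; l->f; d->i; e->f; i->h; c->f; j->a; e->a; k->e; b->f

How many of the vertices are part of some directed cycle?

A vertex is on a directed cycle iff it belongs to a strongly connected component of size ≥ 2 (or has a self-loop).
The vertices on cycles are {a, b, c, d, e, g, i, k, l} — 9 in total.

9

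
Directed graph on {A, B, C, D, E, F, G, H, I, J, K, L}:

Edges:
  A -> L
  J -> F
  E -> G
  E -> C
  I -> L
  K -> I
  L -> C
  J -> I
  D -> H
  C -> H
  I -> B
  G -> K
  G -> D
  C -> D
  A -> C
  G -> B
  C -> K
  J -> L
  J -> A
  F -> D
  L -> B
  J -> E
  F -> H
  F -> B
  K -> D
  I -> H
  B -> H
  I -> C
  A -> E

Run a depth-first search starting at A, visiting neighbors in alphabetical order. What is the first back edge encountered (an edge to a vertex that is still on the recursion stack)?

DFS from A (visiting neighbors in alphabetical order); mark gray on enter, black on exit:
A gray
  C gray
    D gray
      H gray
      H black
    D black
    C→H: H black — skip
    K gray
      K→D: D black — skip
      I gray
        B gray
          B→H: H black — skip
        B black
        I→C: C is gray → back edge
First back edge: I → C.

I->C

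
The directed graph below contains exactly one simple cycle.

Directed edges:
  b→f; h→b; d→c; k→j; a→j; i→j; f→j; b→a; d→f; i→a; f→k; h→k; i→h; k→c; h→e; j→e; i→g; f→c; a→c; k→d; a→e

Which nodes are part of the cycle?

d, f, k

DFS with gray/black marking from k:
k gray
  j gray
    e gray
    e black
  j black
  d gray
    c gray
    c black
    f gray
      f→k: k is gray → back edge
Back edge closes the cycle k → d → f → k; its vertices are {d, f, k}.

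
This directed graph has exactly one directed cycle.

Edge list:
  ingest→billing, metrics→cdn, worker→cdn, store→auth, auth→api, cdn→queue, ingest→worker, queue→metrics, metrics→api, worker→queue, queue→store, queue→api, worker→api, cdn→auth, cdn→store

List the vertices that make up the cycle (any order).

cdn, queue, metrics

DFS with gray/black marking from queue:
queue gray
  metrics gray
    api gray
    api black
    cdn gray
      auth gray
        auth→api: api black — skip
      auth black
      store gray
        store→auth: auth black — skip
      store black
      cdn→queue: queue is gray → back edge
Back edge closes the cycle queue → metrics → cdn → queue; its vertices are {cdn, queue, metrics}.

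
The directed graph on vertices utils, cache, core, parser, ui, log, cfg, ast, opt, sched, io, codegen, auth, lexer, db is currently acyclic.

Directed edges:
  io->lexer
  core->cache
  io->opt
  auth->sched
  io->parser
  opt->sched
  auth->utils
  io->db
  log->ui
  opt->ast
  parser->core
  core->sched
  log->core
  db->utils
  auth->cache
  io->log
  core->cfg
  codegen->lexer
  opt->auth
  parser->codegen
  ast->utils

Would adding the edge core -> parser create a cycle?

Adding core→parser creates a cycle iff parser can already reach core.
Path from parser: parser → core.
So parser → … → core → parser is a cycle.

Yes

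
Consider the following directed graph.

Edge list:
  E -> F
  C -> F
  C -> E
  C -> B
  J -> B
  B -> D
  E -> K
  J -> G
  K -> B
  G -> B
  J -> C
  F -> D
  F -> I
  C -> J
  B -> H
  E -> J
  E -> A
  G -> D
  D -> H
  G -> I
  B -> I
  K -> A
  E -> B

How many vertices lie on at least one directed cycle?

3

A vertex is on a directed cycle iff it belongs to a strongly connected component of size ≥ 2 (or has a self-loop).
The vertices on cycles are {C, E, J} — 3 in total.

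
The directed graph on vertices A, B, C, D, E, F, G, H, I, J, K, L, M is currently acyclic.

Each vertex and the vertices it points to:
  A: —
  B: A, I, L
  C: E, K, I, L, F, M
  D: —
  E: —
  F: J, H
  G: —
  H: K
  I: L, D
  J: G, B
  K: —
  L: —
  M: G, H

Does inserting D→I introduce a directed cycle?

Adding D→I creates a cycle iff I can already reach D.
Path from I: I → D.
So I → … → D → I is a cycle.

Yes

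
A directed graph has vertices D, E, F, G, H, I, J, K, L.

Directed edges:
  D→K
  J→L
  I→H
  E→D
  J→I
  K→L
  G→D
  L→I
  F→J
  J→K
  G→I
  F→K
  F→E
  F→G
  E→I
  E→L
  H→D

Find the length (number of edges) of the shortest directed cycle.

For each vertex v, BFS finds the shortest path from v back to v.
The shortest such closed walk is I → H → D → K → L → I, length 5.

5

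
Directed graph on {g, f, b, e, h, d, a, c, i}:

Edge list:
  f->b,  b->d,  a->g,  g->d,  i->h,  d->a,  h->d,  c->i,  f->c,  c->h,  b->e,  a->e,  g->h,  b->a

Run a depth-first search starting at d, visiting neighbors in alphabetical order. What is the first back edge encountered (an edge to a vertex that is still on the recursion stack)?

DFS from d (visiting neighbors in alphabetical order); mark gray on enter, black on exit:
d gray
  a gray
    e gray
    e black
    g gray
      g→d: d is gray → back edge
First back edge: g → d.

g→d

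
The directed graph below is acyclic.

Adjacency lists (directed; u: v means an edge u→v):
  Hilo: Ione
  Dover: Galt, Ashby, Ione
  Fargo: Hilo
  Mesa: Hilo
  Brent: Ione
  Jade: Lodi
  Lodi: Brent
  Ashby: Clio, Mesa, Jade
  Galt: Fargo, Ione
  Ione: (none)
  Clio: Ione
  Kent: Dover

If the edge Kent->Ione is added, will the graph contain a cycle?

No

Adding Kent→Ione creates a cycle iff Ione can already reach Kent.
Explore from Ione: no path reaches Kent. The graph stays acyclic.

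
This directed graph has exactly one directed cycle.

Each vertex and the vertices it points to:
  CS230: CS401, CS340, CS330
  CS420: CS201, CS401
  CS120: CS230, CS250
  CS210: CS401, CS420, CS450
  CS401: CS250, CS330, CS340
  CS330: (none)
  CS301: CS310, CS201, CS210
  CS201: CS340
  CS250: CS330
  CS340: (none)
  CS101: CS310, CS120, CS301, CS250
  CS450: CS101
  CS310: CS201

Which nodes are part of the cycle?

CS101, CS210, CS301, CS450

DFS with gray/black marking from CS210:
CS210 gray
  CS401 gray
    CS250 gray
      CS330 gray
      CS330 black
    CS250 black
    CS401→CS330: CS330 black — skip
    CS340 gray
    CS340 black
  CS401 black
  CS420 gray
    CS201 gray
      CS201→CS340: CS340 black — skip
    CS201 black
    CS420→CS401: CS401 black — skip
  CS420 black
  CS450 gray
    CS101 gray
      CS310 gray
        CS310→CS201: CS201 black — skip
      CS310 black
      CS120 gray
        CS230 gray
          CS230→CS401: CS401 black — skip
          CS230→CS340: CS340 black — skip
          CS230→CS330: CS330 black — skip
        CS230 black
        CS120→CS250: CS250 black — skip
      CS120 black
      CS301 gray
        CS301→CS310: CS310 black — skip
        CS301→CS201: CS201 black — skip
        CS301→CS210: CS210 is gray → back edge
Back edge closes the cycle CS210 → CS450 → CS101 → CS301 → CS210; its vertices are {CS101, CS210, CS301, CS450}.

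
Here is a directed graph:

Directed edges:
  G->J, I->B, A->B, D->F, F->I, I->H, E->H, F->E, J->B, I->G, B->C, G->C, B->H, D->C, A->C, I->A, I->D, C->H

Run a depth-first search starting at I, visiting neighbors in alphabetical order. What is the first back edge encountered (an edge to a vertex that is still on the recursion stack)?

F->I

DFS from I (visiting neighbors in alphabetical order); mark gray on enter, black on exit:
I gray
  A gray
    B gray
      C gray
        H gray
        H black
      C black
      B→H: H black — skip
    B black
    A→C: C black — skip
  A black
  I→B: B black — skip
  D gray
    D→C: C black — skip
    F gray
      E gray
        E→H: H black — skip
      E black
      F→I: I is gray → back edge
First back edge: F → I.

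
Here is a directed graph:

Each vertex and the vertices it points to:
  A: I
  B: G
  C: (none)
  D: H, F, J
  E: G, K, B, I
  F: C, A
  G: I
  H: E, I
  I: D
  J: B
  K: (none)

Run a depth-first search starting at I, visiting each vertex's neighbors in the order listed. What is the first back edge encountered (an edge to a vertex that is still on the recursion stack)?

G->I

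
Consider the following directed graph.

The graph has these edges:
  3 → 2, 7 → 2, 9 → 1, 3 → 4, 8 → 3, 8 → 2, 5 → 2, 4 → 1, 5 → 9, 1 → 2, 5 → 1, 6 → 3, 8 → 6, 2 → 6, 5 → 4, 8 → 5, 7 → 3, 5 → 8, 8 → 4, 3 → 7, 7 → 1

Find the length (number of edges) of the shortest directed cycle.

For each vertex v, BFS finds the shortest path from v back to v.
The shortest such closed walk is 5 → 8 → 5, length 2.

2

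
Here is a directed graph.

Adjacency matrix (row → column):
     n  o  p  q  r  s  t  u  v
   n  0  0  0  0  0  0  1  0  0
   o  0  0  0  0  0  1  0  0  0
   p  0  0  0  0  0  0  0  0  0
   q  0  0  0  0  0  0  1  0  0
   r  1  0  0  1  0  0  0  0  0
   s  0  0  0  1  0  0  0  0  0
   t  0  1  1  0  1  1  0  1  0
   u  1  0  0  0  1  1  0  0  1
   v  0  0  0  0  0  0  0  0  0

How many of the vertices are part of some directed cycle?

A vertex is on a directed cycle iff it belongs to a strongly connected component of size ≥ 2 (or has a self-loop).
The vertices on cycles are {n, o, q, r, s, t, u} — 7 in total.

7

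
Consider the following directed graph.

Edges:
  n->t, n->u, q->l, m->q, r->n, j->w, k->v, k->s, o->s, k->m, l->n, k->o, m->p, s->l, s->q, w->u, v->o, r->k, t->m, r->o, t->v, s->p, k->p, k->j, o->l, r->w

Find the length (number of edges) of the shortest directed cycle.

5

For each vertex v, BFS finds the shortest path from v back to v.
The shortest such closed walk is n → t → m → q → l → n, length 5.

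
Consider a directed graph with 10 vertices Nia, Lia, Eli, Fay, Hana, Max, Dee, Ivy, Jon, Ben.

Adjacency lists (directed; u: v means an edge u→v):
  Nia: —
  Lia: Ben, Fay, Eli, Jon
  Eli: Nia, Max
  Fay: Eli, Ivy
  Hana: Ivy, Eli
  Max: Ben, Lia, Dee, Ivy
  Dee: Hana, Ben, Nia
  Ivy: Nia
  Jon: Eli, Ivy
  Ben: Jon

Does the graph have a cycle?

DFS with white/gray/black marking, starting from Ivy:
Ivy gray
  Nia gray
  Nia black
Ivy black
Lia gray
  Ben gray
    Jon gray
      Eli gray
        Eli→Nia: Nia black — skip
        Max gray
          Max→Ben: Ben is gray → back edge
Back edge found, so a cycle exists: Ben → Jon → Eli → Max → Ben.

Yes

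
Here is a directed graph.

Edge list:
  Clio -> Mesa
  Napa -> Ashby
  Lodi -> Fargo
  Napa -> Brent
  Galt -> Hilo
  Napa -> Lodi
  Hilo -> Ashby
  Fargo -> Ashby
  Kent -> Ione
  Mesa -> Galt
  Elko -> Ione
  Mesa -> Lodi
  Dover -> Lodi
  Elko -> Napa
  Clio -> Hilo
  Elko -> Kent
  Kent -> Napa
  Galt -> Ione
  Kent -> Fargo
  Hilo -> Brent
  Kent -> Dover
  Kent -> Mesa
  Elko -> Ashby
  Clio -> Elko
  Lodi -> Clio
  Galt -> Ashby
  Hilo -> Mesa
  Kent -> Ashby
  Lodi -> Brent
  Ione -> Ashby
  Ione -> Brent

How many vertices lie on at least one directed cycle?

9

A vertex is on a directed cycle iff it belongs to a strongly connected component of size ≥ 2 (or has a self-loop).
The vertices on cycles are {Clio, Elko, Galt, Hilo, Kent, Lodi, Mesa, Napa, Dover} — 9 in total.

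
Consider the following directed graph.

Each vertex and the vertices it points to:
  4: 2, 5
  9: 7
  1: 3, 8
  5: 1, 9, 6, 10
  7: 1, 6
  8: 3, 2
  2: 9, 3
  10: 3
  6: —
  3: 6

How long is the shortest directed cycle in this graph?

5

For each vertex v, BFS finds the shortest path from v back to v.
The shortest such closed walk is 2 → 9 → 7 → 1 → 8 → 2, length 5.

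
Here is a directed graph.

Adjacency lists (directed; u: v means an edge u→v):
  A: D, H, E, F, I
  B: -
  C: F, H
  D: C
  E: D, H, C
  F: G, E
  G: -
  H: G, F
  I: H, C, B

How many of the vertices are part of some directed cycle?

A vertex is on a directed cycle iff it belongs to a strongly connected component of size ≥ 2 (or has a self-loop).
The vertices on cycles are {C, D, E, F, H} — 5 in total.

5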